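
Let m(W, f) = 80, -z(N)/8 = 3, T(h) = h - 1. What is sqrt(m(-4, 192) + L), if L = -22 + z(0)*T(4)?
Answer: I*sqrt(14) ≈ 3.7417*I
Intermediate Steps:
T(h) = -1 + h
z(N) = -24 (z(N) = -8*3 = -24)
L = -94 (L = -22 - 24*(-1 + 4) = -22 - 24*3 = -22 - 72 = -94)
sqrt(m(-4, 192) + L) = sqrt(80 - 94) = sqrt(-14) = I*sqrt(14)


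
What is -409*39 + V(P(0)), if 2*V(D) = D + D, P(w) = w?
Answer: -15951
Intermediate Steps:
V(D) = D (V(D) = (D + D)/2 = (2*D)/2 = D)
-409*39 + V(P(0)) = -409*39 + 0 = -15951 + 0 = -15951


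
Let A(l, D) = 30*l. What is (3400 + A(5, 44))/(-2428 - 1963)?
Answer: -3550/4391 ≈ -0.80847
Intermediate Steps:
(3400 + A(5, 44))/(-2428 - 1963) = (3400 + 30*5)/(-2428 - 1963) = (3400 + 150)/(-4391) = 3550*(-1/4391) = -3550/4391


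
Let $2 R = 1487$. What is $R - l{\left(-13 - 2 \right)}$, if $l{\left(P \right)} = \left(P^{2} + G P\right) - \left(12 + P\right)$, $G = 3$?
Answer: $\frac{1121}{2} \approx 560.5$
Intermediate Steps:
$l{\left(P \right)} = -12 + P^{2} + 2 P$ ($l{\left(P \right)} = \left(P^{2} + 3 P\right) - \left(12 + P\right) = -12 + P^{2} + 2 P$)
$R = \frac{1487}{2}$ ($R = \frac{1}{2} \cdot 1487 = \frac{1487}{2} \approx 743.5$)
$R - l{\left(-13 - 2 \right)} = \frac{1487}{2} - \left(-12 + \left(-13 - 2\right)^{2} + 2 \left(-13 - 2\right)\right) = \frac{1487}{2} - \left(-12 + \left(-15\right)^{2} + 2 \left(-15\right)\right) = \frac{1487}{2} - \left(-12 + 225 - 30\right) = \frac{1487}{2} - 183 = \frac{1121}{2}$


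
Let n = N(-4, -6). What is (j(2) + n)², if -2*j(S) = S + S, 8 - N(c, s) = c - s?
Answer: 16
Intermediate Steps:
N(c, s) = 8 + s - c (N(c, s) = 8 - (c - s) = 8 + (s - c) = 8 + s - c)
n = 6 (n = 8 - 6 - 1*(-4) = 8 - 6 + 4 = 6)
j(S) = -S (j(S) = -(S + S)/2 = -S)
(j(2) + n)² = (-1*2 + 6)² = (-2 + 6)² = 4² = 16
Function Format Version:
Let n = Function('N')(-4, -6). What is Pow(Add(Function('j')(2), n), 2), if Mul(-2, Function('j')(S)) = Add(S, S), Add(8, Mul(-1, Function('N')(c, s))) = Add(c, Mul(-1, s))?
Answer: 16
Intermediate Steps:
Function('N')(c, s) = Add(8, s, Mul(-1, c)) (Function('N')(c, s) = Add(8, Mul(-1, Add(c, Mul(-1, s)))) = Add(8, Add(s, Mul(-1, c))) = Add(8, s, Mul(-1, c)))
n = 6 (n = Add(8, -6, Mul(-1, -4)) = Add(8, -6, 4) = 6)
Function('j')(S) = Mul(-1, S) (Function('j')(S) = Mul(Rational(-1, 2), Add(S, S)) = Mul(Rational(-1, 2), Mul(2, S)) = Mul(-1, S))
Pow(Add(Function('j')(2), n), 2) = Pow(Add(Mul(-1, 2), 6), 2) = Pow(Add(-2, 6), 2) = Pow(4, 2) = 16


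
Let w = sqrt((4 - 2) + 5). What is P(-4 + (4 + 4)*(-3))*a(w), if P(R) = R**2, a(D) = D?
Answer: 784*sqrt(7) ≈ 2074.3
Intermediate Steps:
w = sqrt(7) (w = sqrt(2 + 5) = sqrt(7) ≈ 2.6458)
P(-4 + (4 + 4)*(-3))*a(w) = (-4 + (4 + 4)*(-3))**2*sqrt(7) = (-4 + 8*(-3))**2*sqrt(7) = (-4 - 24)**2*sqrt(7) = (-28)**2*sqrt(7) = 784*sqrt(7)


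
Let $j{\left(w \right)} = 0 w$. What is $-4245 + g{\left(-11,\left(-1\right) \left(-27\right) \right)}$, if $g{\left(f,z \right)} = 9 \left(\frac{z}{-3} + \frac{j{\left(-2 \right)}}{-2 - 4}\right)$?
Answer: $-4326$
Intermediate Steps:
$j{\left(w \right)} = 0$
$g{\left(f,z \right)} = - 3 z$ ($g{\left(f,z \right)} = 9 \left(\frac{z}{-3} + \frac{0}{-2 - 4}\right) = 9 \left(z \left(- \frac{1}{3}\right) + \frac{0}{-6}\right) = 9 \left(- \frac{z}{3} + 0 \left(- \frac{1}{6}\right)\right) = 9 \left(- \frac{z}{3} + 0\right) = 9 \left(- \frac{z}{3}\right) = - 3 z$)
$-4245 + g{\left(-11,\left(-1\right) \left(-27\right) \right)} = -4245 - 3 \left(\left(-1\right) \left(-27\right)\right) = -4245 - 81 = -4326$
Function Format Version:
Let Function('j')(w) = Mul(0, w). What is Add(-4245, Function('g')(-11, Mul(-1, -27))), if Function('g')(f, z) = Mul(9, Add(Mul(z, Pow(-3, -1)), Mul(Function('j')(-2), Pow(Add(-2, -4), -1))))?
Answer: -4326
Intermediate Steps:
Function('j')(w) = 0
Function('g')(f, z) = Mul(-3, z) (Function('g')(f, z) = Mul(9, Add(Mul(z, Pow(-3, -1)), Mul(0, Pow(Add(-2, -4), -1)))) = Mul(9, Add(Mul(z, Rational(-1, 3)), Mul(0, Pow(-6, -1)))) = Mul(9, Add(Mul(Rational(-1, 3), z), Mul(0, Rational(-1, 6)))) = Mul(9, Add(Mul(Rational(-1, 3), z), 0)) = Mul(9, Mul(Rational(-1, 3), z)) = Mul(-3, z))
Add(-4245, Function('g')(-11, Mul(-1, -27))) = Add(-4245, Mul(-3, Mul(-1, -27))) = Add(-4245, Mul(-3, 27)) = Add(-4245, -81) = -4326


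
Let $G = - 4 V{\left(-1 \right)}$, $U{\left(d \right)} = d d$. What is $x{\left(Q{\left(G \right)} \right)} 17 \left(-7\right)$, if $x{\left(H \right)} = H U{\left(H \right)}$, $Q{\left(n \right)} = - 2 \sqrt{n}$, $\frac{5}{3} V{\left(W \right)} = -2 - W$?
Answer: $\frac{22848 \sqrt{15}}{25} \approx 3539.6$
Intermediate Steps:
$V{\left(W \right)} = - \frac{6}{5} - \frac{3 W}{5}$ ($V{\left(W \right)} = \frac{3 \left(-2 - W\right)}{5} = - \frac{6}{5} - \frac{3 W}{5}$)
$U{\left(d \right)} = d^{2}$
$G = \frac{12}{5}$ ($G = - 4 \left(- \frac{6}{5} - - \frac{3}{5}\right) = - 4 \left(- \frac{6}{5} + \frac{3}{5}\right) = \left(-4\right) \left(- \frac{3}{5}\right) = \frac{12}{5} \approx 2.4$)
$x{\left(H \right)} = H^{3}$ ($x{\left(H \right)} = H H^{2} = H^{3}$)
$x{\left(Q{\left(G \right)} \right)} 17 \left(-7\right) = \left(- 2 \sqrt{\frac{12}{5}}\right)^{3} \cdot 17 \left(-7\right) = \left(- 2 \frac{2 \sqrt{15}}{5}\right)^{3} \left(-119\right) = \left(- \frac{4 \sqrt{15}}{5}\right)^{3} \left(-119\right) = - \frac{192 \sqrt{15}}{25} \left(-119\right) = \frac{22848 \sqrt{15}}{25}$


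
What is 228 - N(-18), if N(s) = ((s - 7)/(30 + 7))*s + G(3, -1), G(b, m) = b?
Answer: 7875/37 ≈ 212.84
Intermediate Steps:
N(s) = 3 + s*(-7/37 + s/37) (N(s) = ((s - 7)/(30 + 7))*s + 3 = ((-7 + s)/37)*s + 3 = ((-7 + s)*(1/37))*s + 3 = (-7/37 + s/37)*s + 3 = s*(-7/37 + s/37) + 3 = 3 + s*(-7/37 + s/37))
228 - N(-18) = 228 - (3 - 7/37*(-18) + (1/37)*(-18)²) = 228 - (3 + 126/37 + (1/37)*324) = 228 - (3 + 126/37 + 324/37) = 228 - 1*561/37 = 228 - 561/37 = 7875/37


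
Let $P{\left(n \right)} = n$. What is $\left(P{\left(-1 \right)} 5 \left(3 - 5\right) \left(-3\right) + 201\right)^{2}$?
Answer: $29241$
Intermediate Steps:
$\left(P{\left(-1 \right)} 5 \left(3 - 5\right) \left(-3\right) + 201\right)^{2} = \left(\left(-1\right) 5 \left(3 - 5\right) \left(-3\right) + 201\right)^{2} = \left(- 5 \left(\left(-2\right) \left(-3\right)\right) + 201\right)^{2} = \left(\left(-5\right) 6 + 201\right)^{2} = \left(-30 + 201\right)^{2} = 171^{2} = 29241$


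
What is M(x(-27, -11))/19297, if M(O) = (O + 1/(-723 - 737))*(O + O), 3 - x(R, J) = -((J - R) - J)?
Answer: 131397/1408681 ≈ 0.093277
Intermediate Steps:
x(R, J) = 3 - R (x(R, J) = 3 - (-1)*((J - R) - J) = 3 - (-1)*(-R) = 3 - R)
M(O) = 2*O*(-1/1460 + O) (M(O) = (O + 1/(-1460))*(2*O) = (O - 1/1460)*(2*O) = (-1/1460 + O)*(2*O) = 2*O*(-1/1460 + O))
M(x(-27, -11))/19297 = ((3 - 1*(-27))*(-1 + 1460*(3 - 1*(-27)))/730)/19297 = ((3 + 27)*(-1 + 1460*(3 + 27))/730)*(1/19297) = ((1/730)*30*(-1 + 1460*30))*(1/19297) = ((1/730)*30*(-1 + 43800))*(1/19297) = ((1/730)*30*43799)*(1/19297) = (131397/73)*(1/19297) = 131397/1408681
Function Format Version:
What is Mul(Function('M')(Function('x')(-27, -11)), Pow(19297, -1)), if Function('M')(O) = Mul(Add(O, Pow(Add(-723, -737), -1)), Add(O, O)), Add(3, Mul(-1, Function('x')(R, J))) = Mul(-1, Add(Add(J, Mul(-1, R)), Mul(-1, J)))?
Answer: Rational(131397, 1408681) ≈ 0.093277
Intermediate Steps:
Function('x')(R, J) = Add(3, Mul(-1, R)) (Function('x')(R, J) = Add(3, Mul(-1, Mul(-1, Add(Add(J, Mul(-1, R)), Mul(-1, J))))) = Add(3, Mul(-1, Mul(-1, Mul(-1, R)))) = Add(3, Mul(-1, R)))
Function('M')(O) = Mul(2, O, Add(Rational(-1, 1460), O)) (Function('M')(O) = Mul(Add(O, Pow(-1460, -1)), Mul(2, O)) = Mul(Add(O, Rational(-1, 1460)), Mul(2, O)) = Mul(Add(Rational(-1, 1460), O), Mul(2, O)) = Mul(2, O, Add(Rational(-1, 1460), O)))
Mul(Function('M')(Function('x')(-27, -11)), Pow(19297, -1)) = Mul(Mul(Rational(1, 730), Add(3, Mul(-1, -27)), Add(-1, Mul(1460, Add(3, Mul(-1, -27))))), Pow(19297, -1)) = Mul(Mul(Rational(1, 730), Add(3, 27), Add(-1, Mul(1460, Add(3, 27)))), Rational(1, 19297)) = Mul(Mul(Rational(1, 730), 30, Add(-1, Mul(1460, 30))), Rational(1, 19297)) = Mul(Mul(Rational(1, 730), 30, Add(-1, 43800)), Rational(1, 19297)) = Mul(Mul(Rational(1, 730), 30, 43799), Rational(1, 19297)) = Mul(Rational(131397, 73), Rational(1, 19297)) = Rational(131397, 1408681)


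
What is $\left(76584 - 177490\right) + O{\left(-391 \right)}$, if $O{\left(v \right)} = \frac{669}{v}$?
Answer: $- \frac{39454915}{391} \approx -1.0091 \cdot 10^{5}$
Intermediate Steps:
$\left(76584 - 177490\right) + O{\left(-391 \right)} = \left(76584 - 177490\right) + \frac{669}{-391} = \left(76584 - 177490\right) + 669 \left(- \frac{1}{391}\right) = -100906 - \frac{669}{391} = - \frac{39454915}{391}$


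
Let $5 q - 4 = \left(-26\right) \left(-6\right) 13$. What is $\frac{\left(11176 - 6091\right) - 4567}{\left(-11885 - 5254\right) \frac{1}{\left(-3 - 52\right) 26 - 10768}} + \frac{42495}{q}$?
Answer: $\frac{5493643691}{11608816} \approx 473.23$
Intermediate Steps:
$q = \frac{2032}{5}$ ($q = \frac{4}{5} + \frac{\left(-26\right) \left(-6\right) 13}{5} = \frac{4}{5} + \frac{156 \cdot 13}{5} = \frac{4}{5} + \frac{1}{5} \cdot 2028 = \frac{4}{5} + \frac{2028}{5} = \frac{2032}{5} \approx 406.4$)
$\frac{\left(11176 - 6091\right) - 4567}{\left(-11885 - 5254\right) \frac{1}{\left(-3 - 52\right) 26 - 10768}} + \frac{42495}{q} = \frac{\left(11176 - 6091\right) - 4567}{\left(-11885 - 5254\right) \frac{1}{\left(-3 - 52\right) 26 - 10768}} + \frac{42495}{\frac{2032}{5}} = \frac{5085 - 4567}{\left(-17139\right) \frac{1}{\left(-55\right) 26 - 10768}} + 42495 \cdot \frac{5}{2032} = \frac{518}{\left(-17139\right) \frac{1}{-1430 - 10768}} + \frac{212475}{2032} = \frac{518}{\left(-17139\right) \frac{1}{-12198}} + \frac{212475}{2032} = \frac{518}{\left(-17139\right) \left(- \frac{1}{12198}\right)} + \frac{212475}{2032} = \frac{518}{\frac{5713}{4066}} + \frac{212475}{2032} = 518 \cdot \frac{4066}{5713} + \frac{212475}{2032} = \frac{2106188}{5713} + \frac{212475}{2032} = \frac{5493643691}{11608816}$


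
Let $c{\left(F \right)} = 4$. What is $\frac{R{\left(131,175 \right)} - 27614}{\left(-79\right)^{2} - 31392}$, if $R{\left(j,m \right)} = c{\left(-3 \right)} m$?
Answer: $\frac{26914}{25151} \approx 1.0701$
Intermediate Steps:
$R{\left(j,m \right)} = 4 m$
$\frac{R{\left(131,175 \right)} - 27614}{\left(-79\right)^{2} - 31392} = \frac{4 \cdot 175 - 27614}{\left(-79\right)^{2} - 31392} = \frac{700 - 27614}{6241 - 31392} = - \frac{26914}{-25151} = \left(-26914\right) \left(- \frac{1}{25151}\right) = \frac{26914}{25151}$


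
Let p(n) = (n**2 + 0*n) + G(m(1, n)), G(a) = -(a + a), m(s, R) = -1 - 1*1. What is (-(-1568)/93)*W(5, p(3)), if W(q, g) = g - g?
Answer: 0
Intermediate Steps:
m(s, R) = -2 (m(s, R) = -1 - 1 = -2)
G(a) = -2*a
p(n) = 4 + n**2 (p(n) = (n**2 + 0*n) - 2*(-2) = (n**2 + 0) + 4 = n**2 + 4 = 4 + n**2)
W(q, g) = 0
(-(-1568)/93)*W(5, p(3)) = -(-1568)/93*0 = -28*(-56/93)*0 = (1568/93)*0 = 0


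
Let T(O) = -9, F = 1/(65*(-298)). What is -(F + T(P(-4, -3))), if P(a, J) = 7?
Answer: 174331/19370 ≈ 9.0000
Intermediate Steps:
F = -1/19370 (F = 1/(-19370) = -1/19370 ≈ -5.1626e-5)
-(F + T(P(-4, -3))) = -(-1/19370 - 9) = -1*(-174331/19370) = 174331/19370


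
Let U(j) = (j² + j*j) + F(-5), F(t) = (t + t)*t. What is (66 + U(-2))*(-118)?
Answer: -14632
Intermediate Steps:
F(t) = 2*t² (F(t) = (2*t)*t = 2*t²)
U(j) = 50 + 2*j² (U(j) = (j² + j*j) + 2*(-5)² = (j² + j²) + 2*25 = 2*j² + 50 = 50 + 2*j²)
(66 + U(-2))*(-118) = (66 + (50 + 2*(-2)²))*(-118) = (66 + (50 + 2*4))*(-118) = (66 + (50 + 8))*(-118) = (66 + 58)*(-118) = 124*(-118) = -14632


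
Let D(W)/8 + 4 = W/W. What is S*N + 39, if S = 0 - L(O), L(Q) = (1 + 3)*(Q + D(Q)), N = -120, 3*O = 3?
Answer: -11001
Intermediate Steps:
O = 1 (O = (⅓)*3 = 1)
D(W) = -24 (D(W) = -32 + 8*(W/W) = -32 + 8*1 = -32 + 8 = -24)
L(Q) = -96 + 4*Q (L(Q) = (1 + 3)*(Q - 24) = 4*(-24 + Q) = -96 + 4*Q)
S = 92 (S = 0 - (-96 + 4*1) = 0 - (-96 + 4) = 0 - 1*(-92) = 0 + 92 = 92)
S*N + 39 = 92*(-120) + 39 = -11040 + 39 = -11001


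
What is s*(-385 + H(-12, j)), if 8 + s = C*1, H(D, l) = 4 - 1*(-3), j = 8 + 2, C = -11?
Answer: 7182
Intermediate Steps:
j = 10
H(D, l) = 7 (H(D, l) = 4 + 3 = 7)
s = -19 (s = -8 - 11*1 = -8 - 11 = -19)
s*(-385 + H(-12, j)) = -19*(-385 + 7) = -19*(-378) = 7182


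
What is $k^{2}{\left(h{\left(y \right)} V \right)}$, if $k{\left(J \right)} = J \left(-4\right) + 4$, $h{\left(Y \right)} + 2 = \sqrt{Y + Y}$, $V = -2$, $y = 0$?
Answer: $144$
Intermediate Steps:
$h{\left(Y \right)} = -2 + \sqrt{2} \sqrt{Y}$ ($h{\left(Y \right)} = -2 + \sqrt{Y + Y} = -2 + \sqrt{2 Y} = -2 + \sqrt{2} \sqrt{Y}$)
$k{\left(J \right)} = 4 - 4 J$ ($k{\left(J \right)} = - 4 J + 4 = 4 - 4 J$)
$k^{2}{\left(h{\left(y \right)} V \right)} = \left(4 - 4 \left(-2 + \sqrt{2} \sqrt{0}\right) \left(-2\right)\right)^{2} = \left(4 - 4 \left(-2 + \sqrt{2} \cdot 0\right) \left(-2\right)\right)^{2} = \left(4 - 4 \left(-2 + 0\right) \left(-2\right)\right)^{2} = \left(4 - 4 \left(\left(-2\right) \left(-2\right)\right)\right)^{2} = \left(4 - 16\right)^{2} = \left(-12\right)^{2} = 144$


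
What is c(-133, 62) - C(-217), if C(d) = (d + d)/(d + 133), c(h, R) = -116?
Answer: -727/6 ≈ -121.17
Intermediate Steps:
C(d) = 2*d/(133 + d) (C(d) = (2*d)/(133 + d) = 2*d/(133 + d))
c(-133, 62) - C(-217) = -116 - 2*(-217)/(133 - 217) = -116 - 2*(-217)/(-84) = -116 - 2*(-217)*(-1)/84 = -116 - 1*31/6 = -116 - 31/6 = -727/6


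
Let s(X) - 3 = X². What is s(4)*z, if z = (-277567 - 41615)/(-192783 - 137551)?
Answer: 159591/8693 ≈ 18.359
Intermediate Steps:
z = 159591/165167 (z = -319182/(-330334) = -319182*(-1/330334) = 159591/165167 ≈ 0.96624)
s(X) = 3 + X²
s(4)*z = (3 + 4²)*(159591/165167) = (3 + 16)*(159591/165167) = 19*(159591/165167) = 159591/8693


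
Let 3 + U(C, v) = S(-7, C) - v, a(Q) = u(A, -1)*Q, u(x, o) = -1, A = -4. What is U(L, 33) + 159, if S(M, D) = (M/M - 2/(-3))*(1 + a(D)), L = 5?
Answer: 349/3 ≈ 116.33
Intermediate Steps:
a(Q) = -Q
S(M, D) = 5/3 - 5*D/3 (S(M, D) = (M/M - 2/(-3))*(1 - D) = (1 - 2*(-⅓))*(1 - D) = (1 + ⅔)*(1 - D) = 5*(1 - D)/3 = 5/3 - 5*D/3)
U(C, v) = -4/3 - v - 5*C/3 (U(C, v) = -3 + ((5/3 - 5*C/3) - v) = -3 + (5/3 - v - 5*C/3) = -4/3 - v - 5*C/3)
U(L, 33) + 159 = (-4/3 - 1*33 - 5/3*5) + 159 = (-4/3 - 33 - 25/3) + 159 = -128/3 + 159 = 349/3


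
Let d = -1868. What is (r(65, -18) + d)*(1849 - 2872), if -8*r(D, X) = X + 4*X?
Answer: 7597821/4 ≈ 1.8995e+6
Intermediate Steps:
r(D, X) = -5*X/8 (r(D, X) = -(X + 4*X)/8 = -5*X/8)
(r(65, -18) + d)*(1849 - 2872) = (-5/8*(-18) - 1868)*(1849 - 2872) = (45/4 - 1868)*(-1023) = -7427/4*(-1023) = 7597821/4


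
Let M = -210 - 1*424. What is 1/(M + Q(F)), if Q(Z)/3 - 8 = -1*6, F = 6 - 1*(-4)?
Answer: -1/628 ≈ -0.0015924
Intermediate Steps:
F = 10 (F = 6 + 4 = 10)
Q(Z) = 6 (Q(Z) = 24 + 3*(-1*6) = 24 + 3*(-6) = 24 - 18 = 6)
M = -634 (M = -210 - 424 = -634)
1/(M + Q(F)) = 1/(-634 + 6) = 1/(-628) = -1/628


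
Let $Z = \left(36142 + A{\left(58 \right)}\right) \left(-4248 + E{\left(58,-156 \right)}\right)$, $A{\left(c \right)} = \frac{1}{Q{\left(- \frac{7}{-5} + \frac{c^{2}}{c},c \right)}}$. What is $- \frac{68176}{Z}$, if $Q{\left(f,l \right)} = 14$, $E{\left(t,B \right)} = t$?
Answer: $\frac{477232}{1060046955} \approx 0.0004502$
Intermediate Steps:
$A{\left(c \right)} = \frac{1}{14}$
$Z = - \frac{1060046955}{7}$ ($Z = \left(36142 + \frac{1}{14}\right) \left(-4248 + 58\right) = \frac{505989}{14} \left(-4190\right) = - \frac{1060046955}{7} \approx -1.5144 \cdot 10^{8}$)
$- \frac{68176}{Z} = - \frac{68176}{- \frac{1060046955}{7}} = \left(-68176\right) \left(- \frac{7}{1060046955}\right) = \frac{477232}{1060046955}$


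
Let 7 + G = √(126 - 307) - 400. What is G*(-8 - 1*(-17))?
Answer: -3663 + 9*I*√181 ≈ -3663.0 + 121.08*I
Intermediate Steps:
G = -407 + I*√181 (G = -7 + (√(126 - 307) - 400) = -7 + (√(-181) - 400) = -7 + (I*√181 - 400) = -7 + (-400 + I*√181) = -407 + I*√181 ≈ -407.0 + 13.454*I)
G*(-8 - 1*(-17)) = (-407 + I*√181)*(-8 - 1*(-17)) = (-407 + I*√181)*(-8 + 17) = (-407 + I*√181)*9 = -3663 + 9*I*√181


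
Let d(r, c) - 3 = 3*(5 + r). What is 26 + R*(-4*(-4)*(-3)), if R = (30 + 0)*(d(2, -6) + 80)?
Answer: -149734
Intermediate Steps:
d(r, c) = 18 + 3*r (d(r, c) = 3 + 3*(5 + r) = 3 + (15 + 3*r) = 18 + 3*r)
R = 3120 (R = (30 + 0)*((18 + 3*2) + 80) = 30*((18 + 6) + 80) = 30*(24 + 80) = 30*104 = 3120)
26 + R*(-4*(-4)*(-3)) = 26 + 3120*(-4*(-4)*(-3)) = 26 + 3120*(16*(-3)) = 26 + 3120*(-48) = 26 - 149760 = -149734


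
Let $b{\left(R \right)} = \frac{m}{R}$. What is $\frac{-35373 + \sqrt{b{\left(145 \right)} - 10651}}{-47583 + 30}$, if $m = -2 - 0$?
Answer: $\frac{11791}{15851} - \frac{i \sqrt{223937565}}{6895185} \approx 0.74387 - 0.0021703 i$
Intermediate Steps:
$m = -2$ ($m = -2 + 0 = -2$)
$b{\left(R \right)} = - \frac{2}{R}$
$\frac{-35373 + \sqrt{b{\left(145 \right)} - 10651}}{-47583 + 30} = \frac{-35373 + \sqrt{- \frac{2}{145} - 10651}}{-47583 + 30} = \frac{-35373 + \sqrt{\left(-2\right) \frac{1}{145} - 10651}}{-47553} = \left(-35373 + \sqrt{- \frac{2}{145} - 10651}\right) \left(- \frac{1}{47553}\right) = \left(-35373 + \sqrt{- \frac{1544397}{145}}\right) \left(- \frac{1}{47553}\right) = \left(-35373 + \frac{i \sqrt{223937565}}{145}\right) \left(- \frac{1}{47553}\right) = \frac{11791}{15851} - \frac{i \sqrt{223937565}}{6895185}$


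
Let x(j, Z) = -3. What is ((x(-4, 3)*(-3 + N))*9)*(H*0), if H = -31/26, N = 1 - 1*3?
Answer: 0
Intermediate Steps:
N = -2 (N = 1 - 3 = -2)
H = -31/26 (H = -31*1/26 = -31/26 ≈ -1.1923)
((x(-4, 3)*(-3 + N))*9)*(H*0) = (-3*(-3 - 2)*9)*(-31/26*0) = (-3*(-5)*9)*0 = (15*9)*0 = 135*0 = 0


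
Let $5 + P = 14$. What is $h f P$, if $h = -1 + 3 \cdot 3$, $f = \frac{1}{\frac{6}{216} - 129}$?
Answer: $- \frac{2592}{4643} \approx -0.55826$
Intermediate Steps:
$P = 9$ ($P = -5 + 14 = 9$)
$f = - \frac{36}{4643}$ ($f = \frac{1}{6 \cdot \frac{1}{216} - 129} = \frac{1}{\frac{1}{36} - 129} = \frac{1}{- \frac{4643}{36}} = - \frac{36}{4643} \approx -0.0077536$)
$h = 8$ ($h = -1 + 9 = 8$)
$h f P = 8 \left(- \frac{36}{4643}\right) 9 = \left(- \frac{288}{4643}\right) 9 = - \frac{2592}{4643}$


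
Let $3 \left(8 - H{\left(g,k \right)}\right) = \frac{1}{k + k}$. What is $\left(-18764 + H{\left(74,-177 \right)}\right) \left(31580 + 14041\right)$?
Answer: $- \frac{100968757099}{118} \approx -8.5567 \cdot 10^{8}$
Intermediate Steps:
$H{\left(g,k \right)} = 8 - \frac{1}{6 k}$ ($H{\left(g,k \right)} = 8 - \frac{1}{3 \left(k + k\right)} = 8 - \frac{1}{3 \cdot 2 k} = 8 - \frac{\frac{1}{2} \frac{1}{k}}{3} = 8 - \frac{1}{6 k}$)
$\left(-18764 + H{\left(74,-177 \right)}\right) \left(31580 + 14041\right) = \left(-18764 + \left(8 - \frac{1}{6 \left(-177\right)}\right)\right) \left(31580 + 14041\right) = \left(-18764 + \left(8 - - \frac{1}{1062}\right)\right) 45621 = \left(-18764 + \left(8 + \frac{1}{1062}\right)\right) 45621 = \left(-18764 + \frac{8497}{1062}\right) 45621 = \left(- \frac{19918871}{1062}\right) 45621 = - \frac{100968757099}{118}$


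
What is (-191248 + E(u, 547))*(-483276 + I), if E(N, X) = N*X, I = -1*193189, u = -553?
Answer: 333997152635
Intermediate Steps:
I = -193189
(-191248 + E(u, 547))*(-483276 + I) = (-191248 - 553*547)*(-483276 - 193189) = (-191248 - 302491)*(-676465) = -493739*(-676465) = 333997152635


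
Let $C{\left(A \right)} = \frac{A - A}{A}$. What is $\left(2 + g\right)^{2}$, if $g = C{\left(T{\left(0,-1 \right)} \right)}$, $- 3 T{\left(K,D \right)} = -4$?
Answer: $4$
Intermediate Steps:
$T{\left(K,D \right)} = \frac{4}{3}$ ($T{\left(K,D \right)} = \left(- \frac{1}{3}\right) \left(-4\right) = \frac{4}{3}$)
$C{\left(A \right)} = 0$ ($C{\left(A \right)} = \frac{0}{A} = 0$)
$g = 0$
$\left(2 + g\right)^{2} = \left(2 + 0\right)^{2} = 2^{2} = 4$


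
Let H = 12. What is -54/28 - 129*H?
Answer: -21699/14 ≈ -1549.9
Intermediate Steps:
-54/28 - 129*H = -54/28 - 129*12 = -54*1/28 - 1548 = -27/14 - 1548 = -21699/14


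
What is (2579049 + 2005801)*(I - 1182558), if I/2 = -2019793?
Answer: -23942746918400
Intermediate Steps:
I = -4039586 (I = 2*(-2019793) = -4039586)
(2579049 + 2005801)*(I - 1182558) = (2579049 + 2005801)*(-4039586 - 1182558) = 4584850*(-5222144) = -23942746918400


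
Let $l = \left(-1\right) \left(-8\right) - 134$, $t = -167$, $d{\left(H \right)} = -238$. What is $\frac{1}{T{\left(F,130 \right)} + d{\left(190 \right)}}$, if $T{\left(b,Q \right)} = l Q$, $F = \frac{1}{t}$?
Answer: $- \frac{1}{16618} \approx -6.0176 \cdot 10^{-5}$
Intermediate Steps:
$F = - \frac{1}{167}$ ($F = \frac{1}{-167} = - \frac{1}{167} \approx -0.005988$)
$l = -126$ ($l = 8 - 134 = -126$)
$T{\left(b,Q \right)} = - 126 Q$
$\frac{1}{T{\left(F,130 \right)} + d{\left(190 \right)}} = \frac{1}{\left(-126\right) 130 - 238} = \frac{1}{-16380 - 238} = \frac{1}{-16618} = - \frac{1}{16618}$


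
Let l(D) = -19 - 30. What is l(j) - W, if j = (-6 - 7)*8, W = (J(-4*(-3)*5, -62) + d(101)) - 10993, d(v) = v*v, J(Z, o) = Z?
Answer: 683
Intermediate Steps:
d(v) = v²
W = -732 (W = (-4*(-3)*5 + 101²) - 10993 = (12*5 + 10201) - 10993 = (60 + 10201) - 10993 = 10261 - 10993 = -732)
j = -104 (j = -13*8 = -104)
l(D) = -49
l(j) - W = -49 - 1*(-732) = -49 + 732 = 683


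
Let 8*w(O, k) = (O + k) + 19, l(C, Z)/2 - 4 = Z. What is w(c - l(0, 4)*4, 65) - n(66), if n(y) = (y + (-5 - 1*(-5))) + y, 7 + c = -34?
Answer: -1077/8 ≈ -134.63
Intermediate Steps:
l(C, Z) = 8 + 2*Z
c = -41 (c = -7 - 34 = -41)
w(O, k) = 19/8 + O/8 + k/8 (w(O, k) = ((O + k) + 19)/8 = (19 + O + k)/8 = 19/8 + O/8 + k/8)
n(y) = 2*y (n(y) = (y + (-5 + 5)) + y = (y + 0) + y = y + y = 2*y)
w(c - l(0, 4)*4, 65) - n(66) = (19/8 + (-41 - (8 + 2*4)*4)/8 + (1/8)*65) - 2*66 = (19/8 + (-41 - (8 + 8)*4)/8 + 65/8) - 1*132 = (19/8 + (-41 - 16*4)/8 + 65/8) - 132 = (19/8 + (-41 - 1*64)/8 + 65/8) - 132 = (19/8 + (-41 - 64)/8 + 65/8) - 132 = (19/8 + (1/8)*(-105) + 65/8) - 132 = (19/8 - 105/8 + 65/8) - 132 = -21/8 - 132 = -1077/8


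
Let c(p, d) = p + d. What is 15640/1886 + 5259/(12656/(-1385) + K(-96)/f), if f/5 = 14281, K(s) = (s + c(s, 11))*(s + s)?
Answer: -4206589319635/7015675312 ≈ -599.60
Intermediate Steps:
c(p, d) = d + p
K(s) = 2*s*(11 + 2*s) (K(s) = (s + (11 + s))*(s + s) = (11 + 2*s)*(2*s) = 2*s*(11 + 2*s))
f = 71405 (f = 5*14281 = 71405)
15640/1886 + 5259/(12656/(-1385) + K(-96)/f) = 15640/1886 + 5259/(12656/(-1385) + (2*(-96)*(11 + 2*(-96)))/71405) = 15640*(1/1886) + 5259/(12656*(-1/1385) + (2*(-96)*(11 - 192))*(1/71405)) = 340/41 + 5259/(-12656/1385 + (2*(-96)*(-181))*(1/71405)) = 340/41 + 5259/(-12656/1385 + 34752*(1/71405)) = 340/41 + 5259/(-12656/1385 + 34752/71405) = 340/41 + 5259/(-171114032/19779185) = 340/41 + 5259*(-19779185/171114032) = 340/41 - 104018733915/171114032 = -4206589319635/7015675312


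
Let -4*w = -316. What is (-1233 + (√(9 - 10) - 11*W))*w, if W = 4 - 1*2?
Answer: -99145 + 79*I ≈ -99145.0 + 79.0*I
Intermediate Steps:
w = 79 (w = -¼*(-316) = 79)
W = 2 (W = 4 - 2 = 2)
(-1233 + (√(9 - 10) - 11*W))*w = (-1233 + (√(9 - 10) - 11*2))*79 = (-1233 + (√(-1) - 22))*79 = (-1233 + (I - 22))*79 = (-1233 + (-22 + I))*79 = (-1255 + I)*79 = -99145 + 79*I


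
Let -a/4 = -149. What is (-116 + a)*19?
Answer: 9120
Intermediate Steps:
a = 596 (a = -4*(-149) = 596)
(-116 + a)*19 = (-116 + 596)*19 = 480*19 = 9120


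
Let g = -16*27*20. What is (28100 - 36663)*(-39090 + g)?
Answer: 408711990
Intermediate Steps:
g = -8640 (g = -432*20 = -8640)
(28100 - 36663)*(-39090 + g) = (28100 - 36663)*(-39090 - 8640) = -8563*(-47730) = 408711990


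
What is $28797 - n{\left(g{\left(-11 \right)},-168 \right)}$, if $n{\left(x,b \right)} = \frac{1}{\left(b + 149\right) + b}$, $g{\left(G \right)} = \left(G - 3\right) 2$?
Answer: $\frac{5385040}{187} \approx 28797.0$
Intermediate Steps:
$g{\left(G \right)} = -6 + 2 G$ ($g{\left(G \right)} = \left(-3 + G\right) 2 = -6 + 2 G$)
$n{\left(x,b \right)} = \frac{1}{149 + 2 b}$ ($n{\left(x,b \right)} = \frac{1}{\left(149 + b\right) + b} = \frac{1}{149 + 2 b}$)
$28797 - n{\left(g{\left(-11 \right)},-168 \right)} = 28797 - \frac{1}{149 + 2 \left(-168\right)} = 28797 - \frac{1}{149 - 336} = 28797 - \frac{1}{-187} = 28797 - - \frac{1}{187} = 28797 + \frac{1}{187} = \frac{5385040}{187}$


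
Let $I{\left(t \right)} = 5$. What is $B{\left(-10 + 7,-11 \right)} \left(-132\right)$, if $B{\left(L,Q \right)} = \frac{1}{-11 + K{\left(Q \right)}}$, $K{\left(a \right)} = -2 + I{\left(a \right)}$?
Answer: $\frac{33}{2} \approx 16.5$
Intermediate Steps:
$K{\left(a \right)} = 3$ ($K{\left(a \right)} = -2 + 5 = 3$)
$B{\left(L,Q \right)} = - \frac{1}{8}$ ($B{\left(L,Q \right)} = \frac{1}{-11 + 3} = \frac{1}{-8} = - \frac{1}{8}$)
$B{\left(-10 + 7,-11 \right)} \left(-132\right) = \left(- \frac{1}{8}\right) \left(-132\right) = \frac{33}{2}$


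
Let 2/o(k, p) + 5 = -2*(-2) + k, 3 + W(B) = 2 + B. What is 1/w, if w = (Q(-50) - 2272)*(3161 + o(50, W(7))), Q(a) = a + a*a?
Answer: 49/27570598 ≈ 1.7773e-6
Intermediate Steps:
W(B) = -1 + B (W(B) = -3 + (2 + B) = -1 + B)
o(k, p) = 2/(-1 + k) (o(k, p) = 2/(-5 + (-2*(-2) + k)) = 2/(-5 + (4 + k)) = 2/(-1 + k))
Q(a) = a + a²
w = 27570598/49 (w = (-50*(1 - 50) - 2272)*(3161 + 2/(-1 + 50)) = (-50*(-49) - 2272)*(3161 + 2/49) = (2450 - 2272)*(3161 + 2*(1/49)) = 178*(3161 + 2/49) = 178*(154891/49) = 27570598/49 ≈ 5.6267e+5)
1/w = 1/(27570598/49) = 49/27570598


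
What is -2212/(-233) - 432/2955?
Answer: 2145268/229505 ≈ 9.3474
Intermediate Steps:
-2212/(-233) - 432/2955 = -2212*(-1/233) - 432*1/2955 = 2212/233 - 144/985 = 2145268/229505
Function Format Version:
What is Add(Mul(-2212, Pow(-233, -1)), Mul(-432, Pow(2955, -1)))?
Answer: Rational(2145268, 229505) ≈ 9.3474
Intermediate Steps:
Add(Mul(-2212, Pow(-233, -1)), Mul(-432, Pow(2955, -1))) = Add(Mul(-2212, Rational(-1, 233)), Mul(-432, Rational(1, 2955))) = Add(Rational(2212, 233), Rational(-144, 985)) = Rational(2145268, 229505)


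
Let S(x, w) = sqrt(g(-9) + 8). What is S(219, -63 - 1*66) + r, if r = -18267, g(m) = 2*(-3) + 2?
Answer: -18265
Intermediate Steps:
g(m) = -4 (g(m) = -6 + 2 = -4)
S(x, w) = 2 (S(x, w) = sqrt(-4 + 8) = sqrt(4) = 2)
S(219, -63 - 1*66) + r = 2 - 18267 = -18265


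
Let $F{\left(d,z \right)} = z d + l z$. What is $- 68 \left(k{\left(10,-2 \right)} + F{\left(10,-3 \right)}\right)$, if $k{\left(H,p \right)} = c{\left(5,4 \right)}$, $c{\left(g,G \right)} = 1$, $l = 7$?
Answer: $3400$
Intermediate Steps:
$k{\left(H,p \right)} = 1$
$F{\left(d,z \right)} = 7 z + d z$ ($F{\left(d,z \right)} = z d + 7 z = d z + 7 z = 7 z + d z$)
$- 68 \left(k{\left(10,-2 \right)} + F{\left(10,-3 \right)}\right) = - 68 \left(1 - 3 \left(7 + 10\right)\right) = - 68 \left(1 - 51\right) = \left(-68\right) \left(-50\right) = 3400$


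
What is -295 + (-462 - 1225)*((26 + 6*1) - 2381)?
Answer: 3962468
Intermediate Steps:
-295 + (-462 - 1225)*((26 + 6*1) - 2381) = -295 - 1687*((26 + 6) - 2381) = -295 - 1687*(32 - 2381) = -295 - 1687*(-2349) = -295 + 3962763 = 3962468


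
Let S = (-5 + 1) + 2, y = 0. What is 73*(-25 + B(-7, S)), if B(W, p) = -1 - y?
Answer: -1898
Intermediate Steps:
S = -2 (S = -4 + 2 = -2)
B(W, p) = -1 (B(W, p) = -1 - 1*0 = -1 + 0 = -1)
73*(-25 + B(-7, S)) = 73*(-25 - 1) = 73*(-26) = -1898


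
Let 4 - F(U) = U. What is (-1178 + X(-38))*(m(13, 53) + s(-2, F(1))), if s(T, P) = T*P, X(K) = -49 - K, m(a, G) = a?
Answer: -8323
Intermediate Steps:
F(U) = 4 - U
s(T, P) = P*T
(-1178 + X(-38))*(m(13, 53) + s(-2, F(1))) = (-1178 + (-49 - 1*(-38)))*(13 + (4 - 1*1)*(-2)) = (-1178 + (-49 + 38))*(13 + (4 - 1)*(-2)) = (-1178 - 11)*(13 + 3*(-2)) = -1189*(13 - 6) = -1189*7 = -8323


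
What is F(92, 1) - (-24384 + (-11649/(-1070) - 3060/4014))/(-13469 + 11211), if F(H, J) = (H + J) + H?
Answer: 93858704887/538781380 ≈ 174.21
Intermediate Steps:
F(H, J) = J + 2*H
F(92, 1) - (-24384 + (-11649/(-1070) - 3060/4014))/(-13469 + 11211) = (1 + 2*92) - (-24384 + (-11649/(-1070) - 3060/4014))/(-13469 + 11211) = (1 + 184) - (-24384 + (-11649*(-1/1070) - 3060*1/4014))/(-2258) = 185 - (-24384 + (11649/1070 - 170/223))*(-1)/2258 = 185 - (-24384 + 2415827/238610)*(-1)/2258 = 185 - (-5815850413)*(-1)/(238610*2258) = 185 - 1*5815850413/538781380 = 185 - 5815850413/538781380 = 93858704887/538781380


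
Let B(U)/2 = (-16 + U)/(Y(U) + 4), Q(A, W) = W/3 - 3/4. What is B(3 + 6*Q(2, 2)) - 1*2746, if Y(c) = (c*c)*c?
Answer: -431338/157 ≈ -2747.4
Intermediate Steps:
Q(A, W) = -3/4 + W/3 (Q(A, W) = W*(1/3) - 3*1/4 = W/3 - 3/4 = -3/4 + W/3)
Y(c) = c**3 (Y(c) = c**2*c = c**3)
B(U) = 2*(-16 + U)/(4 + U**3) (B(U) = 2*((-16 + U)/(U**3 + 4)) = 2*((-16 + U)/(4 + U**3)) = 2*(-16 + U)/(4 + U**3))
B(3 + 6*Q(2, 2)) - 1*2746 = 2*(-16 + (3 + 6*(-3/4 + (1/3)*2)))/(4 + (3 + 6*(-3/4 + (1/3)*2))**3) - 1*2746 = 2*(-16 + (3 + 6*(-3/4 + 2/3)))/(4 + (3 + 6*(-3/4 + 2/3))**3) - 2746 = 2*(-16 + (3 + 6*(-1/12)))/(4 + (3 + 6*(-1/12))**3) - 2746 = 2*(-16 + (3 - 1/2))/(4 + (3 - 1/2)**3) - 2746 = 2*(-16 + 5/2)/(4 + (5/2)**3) - 2746 = 2*(-27/2)/(4 + 125/8) - 2746 = 2*(-27/2)/(157/8) - 2746 = 2*(8/157)*(-27/2) - 2746 = -216/157 - 2746 = -431338/157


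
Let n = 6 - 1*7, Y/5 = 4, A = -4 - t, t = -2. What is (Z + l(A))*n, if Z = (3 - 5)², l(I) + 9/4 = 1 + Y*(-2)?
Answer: 149/4 ≈ 37.250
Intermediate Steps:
A = -2 (A = -4 - 1*(-2) = -4 + 2 = -2)
Y = 20 (Y = 5*4 = 20)
n = -1 (n = 6 - 7 = -1)
l(I) = -165/4 (l(I) = -9/4 + (1 + 20*(-2)) = -9/4 + (1 - 40) = -9/4 - 39 = -165/4)
Z = 4 (Z = (-2)² = 4)
(Z + l(A))*n = (4 - 165/4)*(-1) = -149/4*(-1) = 149/4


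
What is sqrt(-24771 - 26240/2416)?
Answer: I*sqrt(565051211)/151 ≈ 157.42*I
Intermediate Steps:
sqrt(-24771 - 26240/2416) = sqrt(-24771 - 26240*1/2416) = sqrt(-24771 - 1640/151) = sqrt(-3742061/151) = I*sqrt(565051211)/151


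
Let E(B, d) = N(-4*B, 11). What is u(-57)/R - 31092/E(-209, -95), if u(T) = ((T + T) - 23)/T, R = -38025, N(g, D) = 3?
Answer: -22463192837/2167425 ≈ -10364.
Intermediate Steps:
E(B, d) = 3
u(T) = (-23 + 2*T)/T (u(T) = (2*T - 23)/T = (-23 + 2*T)/T)
u(-57)/R - 31092/E(-209, -95) = (2 - 23/(-57))/(-38025) - 31092/3 = (2 - 23*(-1/57))*(-1/38025) - 31092*⅓ = (2 + 23/57)*(-1/38025) - 10364 = (137/57)*(-1/38025) - 10364 = -137/2167425 - 10364 = -22463192837/2167425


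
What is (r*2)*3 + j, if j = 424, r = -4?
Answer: 400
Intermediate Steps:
(r*2)*3 + j = -4*2*3 + 424 = -8*3 + 424 = -24 + 424 = 400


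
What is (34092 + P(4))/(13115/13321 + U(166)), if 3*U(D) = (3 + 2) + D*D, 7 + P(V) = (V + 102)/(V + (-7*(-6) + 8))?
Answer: 6129977854/1652307417 ≈ 3.7099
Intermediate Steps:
P(V) = -7 + (102 + V)/(50 + V) (P(V) = -7 + (V + 102)/(V + (-7*(-6) + 8)) = -7 + (102 + V)/(V + (42 + 8)) = -7 + (102 + V)/(V + 50) = -7 + (102 + V)/(50 + V))
U(D) = 5/3 + D²/3 (U(D) = ((3 + 2) + D*D)/3 = (5 + D²)/3 = 5/3 + D²/3)
(34092 + P(4))/(13115/13321 + U(166)) = (34092 + 2*(-124 - 3*4)/(50 + 4))/(13115/13321 + (5/3 + (⅓)*166²)) = (34092 + 2*(-124 - 12)/54)/(13115*(1/13321) + (5/3 + (⅓)*27556)) = (34092 + 2*(1/54)*(-136))/(13115/13321 + (5/3 + 27556/3)) = (34092 - 136/27)/(13115/13321 + 9187) = 920348/(27*(122393142/13321)) = (920348/27)*(13321/122393142) = 6129977854/1652307417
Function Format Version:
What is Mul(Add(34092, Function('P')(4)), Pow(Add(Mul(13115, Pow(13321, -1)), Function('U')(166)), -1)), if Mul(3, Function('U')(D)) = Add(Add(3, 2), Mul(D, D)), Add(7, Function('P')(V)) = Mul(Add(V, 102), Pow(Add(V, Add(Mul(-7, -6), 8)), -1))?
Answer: Rational(6129977854, 1652307417) ≈ 3.7099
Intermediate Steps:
Function('P')(V) = Add(-7, Mul(Pow(Add(50, V), -1), Add(102, V))) (Function('P')(V) = Add(-7, Mul(Add(V, 102), Pow(Add(V, Add(Mul(-7, -6), 8)), -1))) = Add(-7, Mul(Add(102, V), Pow(Add(V, Add(42, 8)), -1))) = Add(-7, Mul(Add(102, V), Pow(Add(V, 50), -1))) = Add(-7, Mul(Add(102, V), Pow(Add(50, V), -1))) = Add(-7, Mul(Pow(Add(50, V), -1), Add(102, V))))
Function('U')(D) = Add(Rational(5, 3), Mul(Rational(1, 3), Pow(D, 2))) (Function('U')(D) = Mul(Rational(1, 3), Add(Add(3, 2), Mul(D, D))) = Mul(Rational(1, 3), Add(5, Pow(D, 2))) = Add(Rational(5, 3), Mul(Rational(1, 3), Pow(D, 2))))
Mul(Add(34092, Function('P')(4)), Pow(Add(Mul(13115, Pow(13321, -1)), Function('U')(166)), -1)) = Mul(Add(34092, Mul(2, Pow(Add(50, 4), -1), Add(-124, Mul(-3, 4)))), Pow(Add(Mul(13115, Pow(13321, -1)), Add(Rational(5, 3), Mul(Rational(1, 3), Pow(166, 2)))), -1)) = Mul(Add(34092, Mul(2, Pow(54, -1), Add(-124, -12))), Pow(Add(Mul(13115, Rational(1, 13321)), Add(Rational(5, 3), Mul(Rational(1, 3), 27556))), -1)) = Mul(Add(34092, Mul(2, Rational(1, 54), -136)), Pow(Add(Rational(13115, 13321), Add(Rational(5, 3), Rational(27556, 3))), -1)) = Mul(Add(34092, Rational(-136, 27)), Pow(Add(Rational(13115, 13321), 9187), -1)) = Mul(Rational(920348, 27), Pow(Rational(122393142, 13321), -1)) = Mul(Rational(920348, 27), Rational(13321, 122393142)) = Rational(6129977854, 1652307417)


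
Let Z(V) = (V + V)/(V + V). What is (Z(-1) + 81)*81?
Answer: 6642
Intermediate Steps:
Z(V) = 1 (Z(V) = (2*V)/((2*V)) = (2*V)*(1/(2*V)) = 1)
(Z(-1) + 81)*81 = (1 + 81)*81 = 82*81 = 6642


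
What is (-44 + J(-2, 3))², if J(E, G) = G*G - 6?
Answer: 1681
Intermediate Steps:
J(E, G) = -6 + G² (J(E, G) = G² - 6 = -6 + G²)
(-44 + J(-2, 3))² = (-44 + (-6 + 3²))² = (-44 + (-6 + 9))² = (-44 + 3)² = (-41)² = 1681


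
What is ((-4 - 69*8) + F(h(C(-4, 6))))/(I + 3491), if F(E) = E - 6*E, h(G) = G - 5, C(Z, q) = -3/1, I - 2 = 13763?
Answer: -43/1438 ≈ -0.029903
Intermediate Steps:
I = 13765 (I = 2 + 13763 = 13765)
C(Z, q) = -3 (C(Z, q) = -3*1 = -3)
h(G) = -5 + G
F(E) = -5*E
((-4 - 69*8) + F(h(C(-4, 6))))/(I + 3491) = ((-4 - 69*8) - 5*(-5 - 3))/(13765 + 3491) = ((-4 - 552) - 5*(-8))/17256 = (-556 + 40)*(1/17256) = -516*1/17256 = -43/1438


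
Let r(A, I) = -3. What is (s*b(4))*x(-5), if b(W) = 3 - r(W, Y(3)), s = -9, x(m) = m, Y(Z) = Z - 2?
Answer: 270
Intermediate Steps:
Y(Z) = -2 + Z
b(W) = 6 (b(W) = 3 - 1*(-3) = 3 + 3 = 6)
(s*b(4))*x(-5) = -9*6*(-5) = -54*(-5) = 270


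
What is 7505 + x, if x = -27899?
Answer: -20394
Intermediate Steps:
7505 + x = 7505 - 27899 = -20394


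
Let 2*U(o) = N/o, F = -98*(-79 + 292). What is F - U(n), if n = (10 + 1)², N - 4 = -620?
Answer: -229586/11 ≈ -20871.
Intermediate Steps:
N = -616 (N = 4 - 620 = -616)
n = 121 (n = 11² = 121)
F = -20874 (F = -98*213 = -20874)
U(o) = -308/o (U(o) = (-616/o)/2 = -308/o)
F - U(n) = -20874 - (-308)/121 = -20874 - 1*(-28/11) = -20874 + 28/11 = -229586/11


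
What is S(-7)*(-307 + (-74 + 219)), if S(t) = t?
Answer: 1134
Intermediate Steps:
S(-7)*(-307 + (-74 + 219)) = -7*(-307 + (-74 + 219)) = -7*(-307 + 145) = -7*(-162) = 1134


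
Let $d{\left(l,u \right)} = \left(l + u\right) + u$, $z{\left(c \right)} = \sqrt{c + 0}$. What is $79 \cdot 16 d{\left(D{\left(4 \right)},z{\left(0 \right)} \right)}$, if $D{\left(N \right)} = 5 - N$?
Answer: $1264$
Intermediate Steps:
$z{\left(c \right)} = \sqrt{c}$
$d{\left(l,u \right)} = l + 2 u$
$79 \cdot 16 d{\left(D{\left(4 \right)},z{\left(0 \right)} \right)} = 79 \cdot 16 \left(\left(5 - 4\right) + 2 \sqrt{0}\right) = 1264 \left(\left(5 - 4\right) + 2 \cdot 0\right) = 1264 \left(1 + 0\right) = 1264 \cdot 1 = 1264$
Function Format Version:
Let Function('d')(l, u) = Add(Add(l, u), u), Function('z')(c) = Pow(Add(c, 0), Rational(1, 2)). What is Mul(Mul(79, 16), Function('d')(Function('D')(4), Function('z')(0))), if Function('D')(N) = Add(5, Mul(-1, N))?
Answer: 1264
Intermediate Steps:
Function('z')(c) = Pow(c, Rational(1, 2))
Function('d')(l, u) = Add(l, Mul(2, u))
Mul(Mul(79, 16), Function('d')(Function('D')(4), Function('z')(0))) = Mul(Mul(79, 16), Add(Add(5, Mul(-1, 4)), Mul(2, Pow(0, Rational(1, 2))))) = Mul(1264, Add(Add(5, -4), Mul(2, 0))) = Mul(1264, Add(1, 0)) = Mul(1264, 1) = 1264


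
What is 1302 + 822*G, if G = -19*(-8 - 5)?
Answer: 204336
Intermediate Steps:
G = 247 (G = -19*(-13) = 247)
1302 + 822*G = 1302 + 822*247 = 1302 + 203034 = 204336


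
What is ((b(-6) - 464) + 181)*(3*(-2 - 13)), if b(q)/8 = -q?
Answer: 10575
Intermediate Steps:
b(q) = -8*q (b(q) = 8*(-q) = -8*q)
((b(-6) - 464) + 181)*(3*(-2 - 13)) = ((-8*(-6) - 464) + 181)*(3*(-2 - 13)) = ((48 - 464) + 181)*(3*(-15)) = (-416 + 181)*(-45) = -235*(-45) = 10575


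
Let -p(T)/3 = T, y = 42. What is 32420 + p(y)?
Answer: 32294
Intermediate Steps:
p(T) = -3*T
32420 + p(y) = 32420 - 3*42 = 32420 - 126 = 32294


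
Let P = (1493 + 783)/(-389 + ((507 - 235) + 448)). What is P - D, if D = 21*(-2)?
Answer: 16178/331 ≈ 48.876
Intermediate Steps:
P = 2276/331 (P = 2276/(-389 + (272 + 448)) = 2276/(-389 + 720) = 2276/331 ≈ 6.8761)
D = -42
P - D = 2276/331 - 1*(-42) = 2276/331 + 42 = 16178/331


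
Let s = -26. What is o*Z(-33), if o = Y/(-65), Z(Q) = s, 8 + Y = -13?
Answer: -42/5 ≈ -8.4000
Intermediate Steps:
Y = -21 (Y = -8 - 13 = -21)
Z(Q) = -26
o = 21/65 (o = -21/(-65) = -21*(-1/65) = 21/65 ≈ 0.32308)
o*Z(-33) = (21/65)*(-26) = -42/5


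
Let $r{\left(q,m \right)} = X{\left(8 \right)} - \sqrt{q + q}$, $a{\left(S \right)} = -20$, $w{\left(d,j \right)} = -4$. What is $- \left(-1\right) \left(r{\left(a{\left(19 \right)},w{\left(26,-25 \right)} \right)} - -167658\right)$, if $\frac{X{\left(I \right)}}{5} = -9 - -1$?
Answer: $167618 - 2 i \sqrt{10} \approx 1.6762 \cdot 10^{5} - 6.3246 i$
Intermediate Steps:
$X{\left(I \right)} = -40$ ($X{\left(I \right)} = 5 \left(-9 - -1\right) = 5 \left(-9 + 1\right) = 5 \left(-8\right) = -40$)
$r{\left(q,m \right)} = -40 - \sqrt{2} \sqrt{q}$ ($r{\left(q,m \right)} = -40 - \sqrt{q + q} = -40 - \sqrt{2 q} = -40 - \sqrt{2} \sqrt{q}$)
$- \left(-1\right) \left(r{\left(a{\left(19 \right)},w{\left(26,-25 \right)} \right)} - -167658\right) = - \left(-1\right) \left(\left(-40 - \sqrt{2} \sqrt{-20}\right) - -167658\right) = - \left(-1\right) \left(\left(-40 - \sqrt{2} \cdot 2 i \sqrt{5}\right) + 167658\right) = - \left(-1\right) \left(\left(-40 - 2 i \sqrt{10}\right) + 167658\right) = - \left(-1\right) \left(167618 - 2 i \sqrt{10}\right) = - (-167618 + 2 i \sqrt{10}) = 167618 - 2 i \sqrt{10}$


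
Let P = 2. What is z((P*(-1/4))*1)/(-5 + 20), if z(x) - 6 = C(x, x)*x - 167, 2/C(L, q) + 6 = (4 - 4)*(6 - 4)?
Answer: -193/18 ≈ -10.722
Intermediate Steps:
C(L, q) = -1/3 (C(L, q) = 2/(-6 + (4 - 4)*(6 - 4)) = 2/(-6 + 0*2) = 2/(-6 + 0) = 2/(-6) = 2*(-1/6) = -1/3)
z(x) = -161 - x/3 (z(x) = 6 + (-x/3 - 167) = 6 + (-167 - x/3) = -161 - x/3)
z((P*(-1/4))*1)/(-5 + 20) = (-161 - 2*(-1/4)/3)/(-5 + 20) = (-161 - 2*(-1*1/4)/3)/15 = (-161 - 2*(-1/4)/3)/15 = (-161 - (-1)/6)/15 = (-161 - 1/3*(-1/2))/15 = (-161 + 1/6)/15 = (1/15)*(-965/6) = -193/18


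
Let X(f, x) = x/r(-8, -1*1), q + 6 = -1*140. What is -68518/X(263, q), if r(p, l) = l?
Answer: -34259/73 ≈ -469.30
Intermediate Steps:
q = -146 (q = -6 - 1*140 = -6 - 140 = -146)
X(f, x) = -x (X(f, x) = x/((-1*1)) = x/(-1) = x*(-1) = -x)
-68518/X(263, q) = -68518/((-1*(-146))) = -68518/146 = -68518*1/146 = -34259/73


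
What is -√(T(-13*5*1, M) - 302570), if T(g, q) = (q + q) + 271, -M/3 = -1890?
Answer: -I*√290959 ≈ -539.41*I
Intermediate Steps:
M = 5670 (M = -3*(-1890) = 5670)
T(g, q) = 271 + 2*q (T(g, q) = 2*q + 271 = 271 + 2*q)
-√(T(-13*5*1, M) - 302570) = -√((271 + 2*5670) - 302570) = -√((271 + 11340) - 302570) = -√(11611 - 302570) = -√(-290959) = -I*√290959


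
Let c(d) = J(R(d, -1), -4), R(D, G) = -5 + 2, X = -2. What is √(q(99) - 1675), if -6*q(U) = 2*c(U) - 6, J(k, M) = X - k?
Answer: I*√15069/3 ≈ 40.919*I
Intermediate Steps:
R(D, G) = -3
J(k, M) = -2 - k
c(d) = 1 (c(d) = -2 - 1*(-3) = -2 + 3 = 1)
q(U) = ⅔ (q(U) = -(2*1 - 6)/6 = -(2 - 6)/6 = -⅙*(-4) = ⅔)
√(q(99) - 1675) = √(⅔ - 1675) = √(-5023/3) = I*√15069/3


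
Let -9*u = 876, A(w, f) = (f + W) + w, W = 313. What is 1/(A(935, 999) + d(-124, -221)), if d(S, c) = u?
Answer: 3/6449 ≈ 0.00046519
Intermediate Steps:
A(w, f) = 313 + f + w (A(w, f) = (f + 313) + w = (313 + f) + w = 313 + f + w)
u = -292/3 (u = -⅑*876 = -292/3 ≈ -97.333)
d(S, c) = -292/3
1/(A(935, 999) + d(-124, -221)) = 1/((313 + 999 + 935) - 292/3) = 1/(2247 - 292/3) = 1/(6449/3) = 3/6449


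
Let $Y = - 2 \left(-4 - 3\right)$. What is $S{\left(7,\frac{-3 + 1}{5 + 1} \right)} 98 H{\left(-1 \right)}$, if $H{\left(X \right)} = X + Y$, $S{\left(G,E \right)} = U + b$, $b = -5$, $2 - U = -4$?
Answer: $1274$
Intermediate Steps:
$U = 6$ ($U = 2 - -4 = 2 + 4 = 6$)
$S{\left(G,E \right)} = 1$ ($S{\left(G,E \right)} = 6 - 5 = 1$)
$Y = 14$ ($Y = \left(-2\right) \left(-7\right) = 14$)
$H{\left(X \right)} = 14 + X$ ($H{\left(X \right)} = X + 14 = 14 + X$)
$S{\left(7,\frac{-3 + 1}{5 + 1} \right)} 98 H{\left(-1 \right)} = 1 \cdot 98 \left(14 - 1\right) = 98 \cdot 13 = 1274$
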